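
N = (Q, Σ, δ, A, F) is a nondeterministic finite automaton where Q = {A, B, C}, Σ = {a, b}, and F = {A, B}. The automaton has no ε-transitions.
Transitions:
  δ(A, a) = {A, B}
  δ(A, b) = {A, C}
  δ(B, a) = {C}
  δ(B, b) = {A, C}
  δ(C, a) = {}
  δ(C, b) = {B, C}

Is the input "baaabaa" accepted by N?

accepted

Start: {A}
read b: {A, C}
read a: {A, B}
read a: {A, B, C}
read a: {A, B, C}
read b: {A, B, C}
read a: {A, B, C}
read a: {A, B, C}
Reachable ∩ accepting = {A, B} — nonempty.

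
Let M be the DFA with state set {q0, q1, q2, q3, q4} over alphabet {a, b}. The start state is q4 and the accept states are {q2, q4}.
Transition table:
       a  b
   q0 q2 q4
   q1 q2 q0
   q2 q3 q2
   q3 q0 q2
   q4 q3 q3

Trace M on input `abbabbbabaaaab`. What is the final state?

q4 --a--> q3
q3 --b--> q2
q2 --b--> q2
q2 --a--> q3
q3 --b--> q2
q2 --b--> q2
q2 --b--> q2
q2 --a--> q3
q3 --b--> q2
q2 --a--> q3
q3 --a--> q0
q0 --a--> q2
q2 --a--> q3
q3 --b--> q2

q2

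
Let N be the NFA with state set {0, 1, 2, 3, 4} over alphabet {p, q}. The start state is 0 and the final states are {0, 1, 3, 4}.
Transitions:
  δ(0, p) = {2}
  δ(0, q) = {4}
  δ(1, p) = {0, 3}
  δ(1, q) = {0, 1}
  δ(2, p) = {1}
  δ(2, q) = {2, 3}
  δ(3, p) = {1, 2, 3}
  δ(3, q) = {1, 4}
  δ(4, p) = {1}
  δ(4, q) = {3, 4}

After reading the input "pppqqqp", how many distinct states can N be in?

4

Start: {0}
read p: {2}
read p: {1}
read p: {0, 3}
read q: {1, 4}
read q: {0, 1, 3, 4}
read q: {0, 1, 3, 4}
read p: {0, 1, 2, 3}
Final reachable set {0, 1, 2, 3} has 4 states.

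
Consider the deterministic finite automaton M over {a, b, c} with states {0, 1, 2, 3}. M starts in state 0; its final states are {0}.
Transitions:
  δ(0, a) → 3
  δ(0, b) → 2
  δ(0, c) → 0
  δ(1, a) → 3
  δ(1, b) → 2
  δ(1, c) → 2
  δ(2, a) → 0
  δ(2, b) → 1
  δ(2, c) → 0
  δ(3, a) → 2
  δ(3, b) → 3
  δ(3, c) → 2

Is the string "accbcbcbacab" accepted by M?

0 --a--> 3
3 --c--> 2
2 --c--> 0
0 --b--> 2
2 --c--> 0
0 --b--> 2
2 --c--> 0
0 --b--> 2
2 --a--> 0
0 --c--> 0
0 --a--> 3
3 --b--> 3
End in state 3, which is not an accepting state.

rejected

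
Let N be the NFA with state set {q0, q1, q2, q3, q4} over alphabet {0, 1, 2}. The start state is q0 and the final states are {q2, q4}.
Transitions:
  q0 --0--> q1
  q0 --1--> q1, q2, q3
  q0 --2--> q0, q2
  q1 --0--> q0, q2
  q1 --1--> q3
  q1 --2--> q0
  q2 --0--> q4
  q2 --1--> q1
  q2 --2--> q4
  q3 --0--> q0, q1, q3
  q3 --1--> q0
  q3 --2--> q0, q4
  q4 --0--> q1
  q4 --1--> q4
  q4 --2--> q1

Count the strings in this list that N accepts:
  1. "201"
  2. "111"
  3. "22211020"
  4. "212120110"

4

"201": accepted
"111": accepted
"22211020": accepted
"212120110": accepted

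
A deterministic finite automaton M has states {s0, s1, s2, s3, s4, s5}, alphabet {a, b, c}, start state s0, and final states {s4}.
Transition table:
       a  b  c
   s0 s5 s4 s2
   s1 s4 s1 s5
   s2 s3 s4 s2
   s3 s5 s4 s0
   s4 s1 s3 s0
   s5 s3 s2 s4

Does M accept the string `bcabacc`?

rejected

s0 --b--> s4
s4 --c--> s0
s0 --a--> s5
s5 --b--> s2
s2 --a--> s3
s3 --c--> s0
s0 --c--> s2
End in state s2, which is not an accepting state.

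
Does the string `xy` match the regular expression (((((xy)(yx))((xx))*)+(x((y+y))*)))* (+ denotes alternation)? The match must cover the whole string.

Split into 1 piece xy; each matches ((((xy)(yx))((xx))*)+(x((y+y))*)).

yes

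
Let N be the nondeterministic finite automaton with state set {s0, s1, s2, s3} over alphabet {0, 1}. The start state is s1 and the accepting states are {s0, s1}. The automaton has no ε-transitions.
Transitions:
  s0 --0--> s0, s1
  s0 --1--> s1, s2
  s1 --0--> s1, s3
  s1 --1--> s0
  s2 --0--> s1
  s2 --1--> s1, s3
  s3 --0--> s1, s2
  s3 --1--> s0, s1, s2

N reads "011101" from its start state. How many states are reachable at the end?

4

Start: {s1}
read 0: {s1, s3}
read 1: {s0, s1, s2}
read 1: {s0, s1, s2, s3}
read 1: {s0, s1, s2, s3}
read 0: {s0, s1, s2, s3}
read 1: {s0, s1, s2, s3}
Final reachable set {s0, s1, s2, s3} has 4 states.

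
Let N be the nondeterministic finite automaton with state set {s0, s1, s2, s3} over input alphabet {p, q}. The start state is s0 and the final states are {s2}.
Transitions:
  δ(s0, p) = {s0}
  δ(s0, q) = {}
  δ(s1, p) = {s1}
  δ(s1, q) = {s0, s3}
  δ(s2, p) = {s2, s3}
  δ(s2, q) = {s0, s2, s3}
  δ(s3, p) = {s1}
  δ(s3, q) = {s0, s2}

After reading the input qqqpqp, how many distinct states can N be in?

0

Start: {s0}
read q: {}
The reachable set is empty and stays empty for the remaining 5 symbols.
Final reachable set {} has 0 states.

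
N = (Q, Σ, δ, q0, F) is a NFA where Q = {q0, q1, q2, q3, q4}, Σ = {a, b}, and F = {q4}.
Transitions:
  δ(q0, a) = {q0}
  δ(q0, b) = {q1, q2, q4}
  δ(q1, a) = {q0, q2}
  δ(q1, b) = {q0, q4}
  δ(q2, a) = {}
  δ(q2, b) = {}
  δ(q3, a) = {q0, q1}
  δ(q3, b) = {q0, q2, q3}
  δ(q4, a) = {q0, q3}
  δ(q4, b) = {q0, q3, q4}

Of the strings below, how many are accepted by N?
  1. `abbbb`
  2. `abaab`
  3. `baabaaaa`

2

`abbbb`: accepted
`abaab`: accepted
`baabaaaa`: rejected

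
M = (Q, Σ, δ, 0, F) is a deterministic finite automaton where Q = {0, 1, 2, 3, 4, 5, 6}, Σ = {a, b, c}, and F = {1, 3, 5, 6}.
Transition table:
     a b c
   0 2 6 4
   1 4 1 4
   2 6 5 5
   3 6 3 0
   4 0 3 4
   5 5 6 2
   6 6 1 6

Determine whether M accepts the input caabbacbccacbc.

rejected

0 --c--> 4
4 --a--> 0
0 --a--> 2
2 --b--> 5
5 --b--> 6
6 --a--> 6
6 --c--> 6
6 --b--> 1
1 --c--> 4
4 --c--> 4
4 --a--> 0
0 --c--> 4
4 --b--> 3
3 --c--> 0
End in state 0, which is not an accepting state.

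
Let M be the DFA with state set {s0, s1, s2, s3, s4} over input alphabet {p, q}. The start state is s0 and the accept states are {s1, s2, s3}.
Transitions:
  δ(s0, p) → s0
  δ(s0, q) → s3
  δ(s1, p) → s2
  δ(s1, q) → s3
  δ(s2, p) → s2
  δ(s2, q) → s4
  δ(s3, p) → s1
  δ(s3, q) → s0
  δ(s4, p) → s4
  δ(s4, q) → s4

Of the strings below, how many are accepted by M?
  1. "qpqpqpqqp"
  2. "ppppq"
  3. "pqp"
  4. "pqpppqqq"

2

"qpqpqpqqp": rejected
"ppppq": accepted
"pqp": accepted
"pqpppqqq": rejected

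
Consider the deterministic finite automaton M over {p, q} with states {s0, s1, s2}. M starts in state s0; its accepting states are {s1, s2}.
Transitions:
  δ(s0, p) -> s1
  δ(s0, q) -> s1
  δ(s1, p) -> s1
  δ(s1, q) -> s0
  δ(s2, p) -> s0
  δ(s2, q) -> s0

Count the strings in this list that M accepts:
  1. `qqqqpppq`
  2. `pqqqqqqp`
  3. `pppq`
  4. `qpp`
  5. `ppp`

3

`qqqqpppq`: rejected
`pqqqqqqp`: accepted
`pppq`: rejected
`qpp`: accepted
`ppp`: accepted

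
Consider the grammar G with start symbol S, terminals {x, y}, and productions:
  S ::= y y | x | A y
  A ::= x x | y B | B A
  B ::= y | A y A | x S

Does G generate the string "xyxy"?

no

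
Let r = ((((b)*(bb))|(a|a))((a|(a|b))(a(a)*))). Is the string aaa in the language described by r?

Split as a·aa: (((b)*(bb))|(a|a)) matches a and ((a|(a|b))(a(a)*)) matches aa.

yes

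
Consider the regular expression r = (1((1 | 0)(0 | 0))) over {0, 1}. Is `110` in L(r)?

yes

Split as 1·10: 1 matches 1 and ((1|0)(0|0)) matches 10.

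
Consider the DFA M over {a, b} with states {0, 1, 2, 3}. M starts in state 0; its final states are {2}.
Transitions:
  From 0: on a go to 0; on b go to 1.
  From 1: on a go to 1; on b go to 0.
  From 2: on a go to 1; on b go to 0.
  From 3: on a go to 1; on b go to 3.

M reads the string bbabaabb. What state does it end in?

1

0 --b--> 1
1 --b--> 0
0 --a--> 0
0 --b--> 1
1 --a--> 1
1 --a--> 1
1 --b--> 0
0 --b--> 1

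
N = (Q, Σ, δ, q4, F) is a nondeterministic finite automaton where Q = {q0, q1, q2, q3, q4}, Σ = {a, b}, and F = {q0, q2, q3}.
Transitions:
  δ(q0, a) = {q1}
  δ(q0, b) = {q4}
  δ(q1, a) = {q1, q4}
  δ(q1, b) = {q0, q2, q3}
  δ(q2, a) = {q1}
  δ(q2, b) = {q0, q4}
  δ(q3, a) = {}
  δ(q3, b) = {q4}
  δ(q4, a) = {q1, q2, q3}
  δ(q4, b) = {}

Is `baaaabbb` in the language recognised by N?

rejected

Start: {q4}
read b: {}
The reachable set is empty and stays empty for the remaining 7 symbols.
Reachable ∩ accepting = {} — empty.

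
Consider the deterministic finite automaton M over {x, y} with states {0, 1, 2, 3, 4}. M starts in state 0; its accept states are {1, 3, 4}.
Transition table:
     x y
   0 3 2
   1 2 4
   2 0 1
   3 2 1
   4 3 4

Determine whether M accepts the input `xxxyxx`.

accepted

0 --x--> 3
3 --x--> 2
2 --x--> 0
0 --y--> 2
2 --x--> 0
0 --x--> 3
End in state 3, which is an accepting state.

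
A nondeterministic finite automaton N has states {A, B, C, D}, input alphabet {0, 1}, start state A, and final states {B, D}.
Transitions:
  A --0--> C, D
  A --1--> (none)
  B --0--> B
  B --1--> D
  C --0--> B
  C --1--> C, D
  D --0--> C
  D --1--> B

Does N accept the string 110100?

rejected

Start: {A}
read 1: {}
The reachable set is empty and stays empty for the remaining 5 symbols.
Reachable ∩ accepting = {} — empty.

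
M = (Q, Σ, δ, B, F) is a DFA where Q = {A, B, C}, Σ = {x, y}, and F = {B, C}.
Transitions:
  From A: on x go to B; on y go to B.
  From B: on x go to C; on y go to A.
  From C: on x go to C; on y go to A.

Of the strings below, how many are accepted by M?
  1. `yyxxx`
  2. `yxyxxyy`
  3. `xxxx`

`yyxxx`: accepted
`yxyxxyy`: accepted
`xxxx`: accepted

3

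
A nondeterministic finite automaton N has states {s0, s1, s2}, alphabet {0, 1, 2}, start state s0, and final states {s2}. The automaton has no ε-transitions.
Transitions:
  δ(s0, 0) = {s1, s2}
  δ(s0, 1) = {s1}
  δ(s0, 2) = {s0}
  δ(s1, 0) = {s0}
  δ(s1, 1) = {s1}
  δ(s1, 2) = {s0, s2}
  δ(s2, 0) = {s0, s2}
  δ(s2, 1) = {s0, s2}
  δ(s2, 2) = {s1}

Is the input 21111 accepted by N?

Start: {s0}
read 2: {s0}
read 1: {s1}
read 1: {s1}
read 1: {s1}
read 1: {s1}
Reachable ∩ accepting = {} — empty.

rejected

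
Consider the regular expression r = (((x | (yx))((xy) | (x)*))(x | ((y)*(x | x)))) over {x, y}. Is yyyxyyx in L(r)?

no

No split of yyyxyyx into u·v has ((x|(yx))((xy)|(x)*)) matching u and (x|((y)*(x|x))) matching v.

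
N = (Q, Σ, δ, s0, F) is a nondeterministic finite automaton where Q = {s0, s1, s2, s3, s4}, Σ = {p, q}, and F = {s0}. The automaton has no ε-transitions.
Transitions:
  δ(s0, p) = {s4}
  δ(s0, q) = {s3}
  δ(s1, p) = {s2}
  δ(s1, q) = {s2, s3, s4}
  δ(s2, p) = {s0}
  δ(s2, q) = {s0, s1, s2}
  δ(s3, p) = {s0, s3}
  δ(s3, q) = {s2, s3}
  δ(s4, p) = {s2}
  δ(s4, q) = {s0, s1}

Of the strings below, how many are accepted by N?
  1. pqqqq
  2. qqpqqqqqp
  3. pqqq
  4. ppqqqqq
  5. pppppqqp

5

pqqqq: accepted
qqpqqqqqp: accepted
pqqq: accepted
ppqqqqq: accepted
pppppqqp: accepted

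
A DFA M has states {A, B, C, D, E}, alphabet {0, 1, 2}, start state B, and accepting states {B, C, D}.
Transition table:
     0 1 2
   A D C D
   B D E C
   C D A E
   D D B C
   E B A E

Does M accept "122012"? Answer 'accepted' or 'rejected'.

rejected

B --1--> E
E --2--> E
E --2--> E
E --0--> B
B --1--> E
E --2--> E
End in state E, which is not an accepting state.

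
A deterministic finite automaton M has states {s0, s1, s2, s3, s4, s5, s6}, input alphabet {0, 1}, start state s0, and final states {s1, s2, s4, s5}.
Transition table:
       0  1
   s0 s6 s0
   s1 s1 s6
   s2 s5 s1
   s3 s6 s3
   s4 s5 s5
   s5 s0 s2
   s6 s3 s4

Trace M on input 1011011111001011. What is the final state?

s0 --1--> s0
s0 --0--> s6
s6 --1--> s4
s4 --1--> s5
s5 --0--> s0
s0 --1--> s0
s0 --1--> s0
s0 --1--> s0
s0 --1--> s0
s0 --1--> s0
s0 --0--> s6
s6 --0--> s3
s3 --1--> s3
s3 --0--> s6
s6 --1--> s4
s4 --1--> s5

s5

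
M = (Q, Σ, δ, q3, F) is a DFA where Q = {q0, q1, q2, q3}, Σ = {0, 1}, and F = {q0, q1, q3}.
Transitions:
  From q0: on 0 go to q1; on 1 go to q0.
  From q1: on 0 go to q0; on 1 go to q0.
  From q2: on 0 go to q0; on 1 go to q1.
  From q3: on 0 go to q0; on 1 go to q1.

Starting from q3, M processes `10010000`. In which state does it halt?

q0

q3 --1--> q1
q1 --0--> q0
q0 --0--> q1
q1 --1--> q0
q0 --0--> q1
q1 --0--> q0
q0 --0--> q1
q1 --0--> q0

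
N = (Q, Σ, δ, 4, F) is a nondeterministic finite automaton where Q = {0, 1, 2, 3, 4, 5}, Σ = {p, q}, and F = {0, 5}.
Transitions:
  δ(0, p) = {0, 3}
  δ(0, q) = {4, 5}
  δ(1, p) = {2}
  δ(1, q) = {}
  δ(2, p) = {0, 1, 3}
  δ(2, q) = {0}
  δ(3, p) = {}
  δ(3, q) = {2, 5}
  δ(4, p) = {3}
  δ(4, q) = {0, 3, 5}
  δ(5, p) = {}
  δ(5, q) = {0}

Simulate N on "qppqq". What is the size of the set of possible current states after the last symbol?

3

Start: {4}
read q: {0, 3, 5}
read p: {0, 3}
read p: {0, 3}
read q: {2, 4, 5}
read q: {0, 3, 5}
Final reachable set {0, 3, 5} has 3 states.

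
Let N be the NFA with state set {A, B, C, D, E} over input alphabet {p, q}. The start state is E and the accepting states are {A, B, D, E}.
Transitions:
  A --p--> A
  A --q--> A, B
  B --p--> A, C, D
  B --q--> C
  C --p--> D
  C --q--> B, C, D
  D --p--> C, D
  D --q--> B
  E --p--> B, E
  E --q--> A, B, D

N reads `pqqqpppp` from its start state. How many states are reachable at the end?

3

Start: {E}
read p: {B, E}
read q: {A, B, C, D}
read q: {A, B, C, D}
read q: {A, B, C, D}
read p: {A, C, D}
read p: {A, C, D}
read p: {A, C, D}
read p: {A, C, D}
Final reachable set {A, C, D} has 3 states.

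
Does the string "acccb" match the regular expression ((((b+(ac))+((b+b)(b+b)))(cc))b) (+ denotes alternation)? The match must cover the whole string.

Split as accc·b: (((b+(ac))+((b+b)(b+b)))(cc)) matches accc and b matches b.

yes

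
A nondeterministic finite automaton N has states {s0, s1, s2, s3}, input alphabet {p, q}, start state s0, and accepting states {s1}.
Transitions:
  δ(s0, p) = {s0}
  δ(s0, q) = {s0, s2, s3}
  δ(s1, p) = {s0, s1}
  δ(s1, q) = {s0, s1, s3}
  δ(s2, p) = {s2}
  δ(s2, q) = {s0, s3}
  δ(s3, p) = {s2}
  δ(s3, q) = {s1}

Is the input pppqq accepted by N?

Start: {s0}
read p: {s0}
read p: {s0}
read p: {s0}
read q: {s0, s2, s3}
read q: {s0, s1, s2, s3}
Reachable ∩ accepting = {s1} — nonempty.

accepted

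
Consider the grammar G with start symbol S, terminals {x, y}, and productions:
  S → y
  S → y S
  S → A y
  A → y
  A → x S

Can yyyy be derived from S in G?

yes

S ⇒ yS ⇒ yyS ⇒ yyAy ⇒ yyyy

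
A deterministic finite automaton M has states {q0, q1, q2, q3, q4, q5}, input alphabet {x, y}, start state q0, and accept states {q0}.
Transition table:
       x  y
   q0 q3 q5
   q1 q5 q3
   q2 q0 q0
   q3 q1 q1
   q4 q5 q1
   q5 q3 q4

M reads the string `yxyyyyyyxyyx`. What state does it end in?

q5

q0 --y--> q5
q5 --x--> q3
q3 --y--> q1
q1 --y--> q3
q3 --y--> q1
q1 --y--> q3
q3 --y--> q1
q1 --y--> q3
q3 --x--> q1
q1 --y--> q3
q3 --y--> q1
q1 --x--> q5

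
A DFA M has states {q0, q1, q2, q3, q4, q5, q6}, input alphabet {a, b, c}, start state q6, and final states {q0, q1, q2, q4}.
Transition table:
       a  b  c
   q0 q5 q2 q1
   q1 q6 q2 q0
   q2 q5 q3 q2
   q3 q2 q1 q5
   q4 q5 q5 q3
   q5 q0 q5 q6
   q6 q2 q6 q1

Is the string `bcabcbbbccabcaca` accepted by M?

q6 --b--> q6
q6 --c--> q1
q1 --a--> q6
q6 --b--> q6
q6 --c--> q1
q1 --b--> q2
q2 --b--> q3
q3 --b--> q1
q1 --c--> q0
q0 --c--> q1
q1 --a--> q6
q6 --b--> q6
q6 --c--> q1
q1 --a--> q6
q6 --c--> q1
q1 --a--> q6
End in state q6, which is not an accepting state.

rejected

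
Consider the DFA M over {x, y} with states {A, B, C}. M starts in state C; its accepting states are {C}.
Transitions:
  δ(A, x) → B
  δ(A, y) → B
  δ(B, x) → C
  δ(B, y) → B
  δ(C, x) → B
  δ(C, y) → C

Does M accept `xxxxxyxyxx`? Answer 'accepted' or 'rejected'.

accepted

C --x--> B
B --x--> C
C --x--> B
B --x--> C
C --x--> B
B --y--> B
B --x--> C
C --y--> C
C --x--> B
B --x--> C
End in state C, which is an accepting state.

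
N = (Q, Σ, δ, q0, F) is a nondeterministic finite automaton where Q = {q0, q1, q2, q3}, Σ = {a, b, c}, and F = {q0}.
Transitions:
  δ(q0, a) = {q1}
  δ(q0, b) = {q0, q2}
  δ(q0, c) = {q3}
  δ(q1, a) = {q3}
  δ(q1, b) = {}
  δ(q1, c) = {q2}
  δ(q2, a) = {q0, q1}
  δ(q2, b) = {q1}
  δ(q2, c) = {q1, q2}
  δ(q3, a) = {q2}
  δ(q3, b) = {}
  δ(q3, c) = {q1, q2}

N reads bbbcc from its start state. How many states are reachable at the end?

2

Start: {q0}
read b: {q0, q2}
read b: {q0, q1, q2}
read b: {q0, q1, q2}
read c: {q1, q2, q3}
read c: {q1, q2}
Final reachable set {q1, q2} has 2 states.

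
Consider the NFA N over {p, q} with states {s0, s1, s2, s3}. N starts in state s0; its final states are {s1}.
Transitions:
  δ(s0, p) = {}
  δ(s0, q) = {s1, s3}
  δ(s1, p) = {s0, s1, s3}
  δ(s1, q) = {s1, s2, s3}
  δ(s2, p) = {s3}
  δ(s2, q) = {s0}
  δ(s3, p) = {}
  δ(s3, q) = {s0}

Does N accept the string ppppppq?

rejected

Start: {s0}
read p: {}
The reachable set is empty and stays empty for the remaining 6 symbols.
Reachable ∩ accepting = {} — empty.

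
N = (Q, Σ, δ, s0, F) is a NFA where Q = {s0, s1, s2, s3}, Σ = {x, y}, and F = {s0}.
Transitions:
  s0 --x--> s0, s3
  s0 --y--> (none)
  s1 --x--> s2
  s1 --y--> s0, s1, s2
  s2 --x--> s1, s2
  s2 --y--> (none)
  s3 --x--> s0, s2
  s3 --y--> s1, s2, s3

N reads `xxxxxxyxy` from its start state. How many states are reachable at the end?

Start: {s0}
read x: {s0, s3}
read x: {s0, s2, s3}
read x: {s0, s1, s2, s3}
read x: {s0, s1, s2, s3}
read x: {s0, s1, s2, s3}
read x: {s0, s1, s2, s3}
read y: {s0, s1, s2, s3}
read x: {s0, s1, s2, s3}
read y: {s0, s1, s2, s3}
Final reachable set {s0, s1, s2, s3} has 4 states.

4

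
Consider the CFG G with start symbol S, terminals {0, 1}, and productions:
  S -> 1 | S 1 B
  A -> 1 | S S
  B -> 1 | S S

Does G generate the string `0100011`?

no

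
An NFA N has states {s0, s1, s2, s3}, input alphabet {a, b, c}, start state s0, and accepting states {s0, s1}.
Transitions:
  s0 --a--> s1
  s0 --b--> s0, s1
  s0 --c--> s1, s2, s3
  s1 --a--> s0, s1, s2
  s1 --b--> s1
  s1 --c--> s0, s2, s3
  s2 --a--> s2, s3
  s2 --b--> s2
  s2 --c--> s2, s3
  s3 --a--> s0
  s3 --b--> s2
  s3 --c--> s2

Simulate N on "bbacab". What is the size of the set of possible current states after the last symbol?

Start: {s0}
read b: {s0, s1}
read b: {s0, s1}
read a: {s0, s1, s2}
read c: {s0, s1, s2, s3}
read a: {s0, s1, s2, s3}
read b: {s0, s1, s2}
Final reachable set {s0, s1, s2} has 3 states.

3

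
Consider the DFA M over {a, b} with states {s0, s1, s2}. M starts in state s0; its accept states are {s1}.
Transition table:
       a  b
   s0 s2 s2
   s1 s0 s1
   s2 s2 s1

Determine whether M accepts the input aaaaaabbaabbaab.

accepted

s0 --a--> s2
s2 --a--> s2
s2 --a--> s2
s2 --a--> s2
s2 --a--> s2
s2 --a--> s2
s2 --b--> s1
s1 --b--> s1
s1 --a--> s0
s0 --a--> s2
s2 --b--> s1
s1 --b--> s1
s1 --a--> s0
s0 --a--> s2
s2 --b--> s1
End in state s1, which is an accepting state.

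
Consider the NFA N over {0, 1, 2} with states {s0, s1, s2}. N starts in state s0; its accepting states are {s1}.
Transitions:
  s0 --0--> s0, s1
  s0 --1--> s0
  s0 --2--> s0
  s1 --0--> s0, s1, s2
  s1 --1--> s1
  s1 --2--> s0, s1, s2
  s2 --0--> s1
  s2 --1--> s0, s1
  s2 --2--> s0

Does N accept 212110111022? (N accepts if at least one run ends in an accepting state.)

Start: {s0}
read 2: {s0}
read 1: {s0}
read 2: {s0}
read 1: {s0}
read 1: {s0}
read 0: {s0, s1}
read 1: {s0, s1}
read 1: {s0, s1}
read 1: {s0, s1}
read 0: {s0, s1, s2}
read 2: {s0, s1, s2}
read 2: {s0, s1, s2}
Reachable ∩ accepting = {s1} — nonempty.

accepted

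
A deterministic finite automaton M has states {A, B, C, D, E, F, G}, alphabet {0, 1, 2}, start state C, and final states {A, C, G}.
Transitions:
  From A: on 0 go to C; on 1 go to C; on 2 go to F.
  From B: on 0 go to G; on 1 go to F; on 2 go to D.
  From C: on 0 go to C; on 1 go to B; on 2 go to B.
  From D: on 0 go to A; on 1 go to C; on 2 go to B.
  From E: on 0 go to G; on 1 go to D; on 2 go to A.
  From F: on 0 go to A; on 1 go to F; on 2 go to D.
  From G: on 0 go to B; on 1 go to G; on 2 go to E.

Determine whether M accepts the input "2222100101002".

rejected

C --2--> B
B --2--> D
D --2--> B
B --2--> D
D --1--> C
C --0--> C
C --0--> C
C --1--> B
B --0--> G
G --1--> G
G --0--> B
B --0--> G
G --2--> E
End in state E, which is not an accepting state.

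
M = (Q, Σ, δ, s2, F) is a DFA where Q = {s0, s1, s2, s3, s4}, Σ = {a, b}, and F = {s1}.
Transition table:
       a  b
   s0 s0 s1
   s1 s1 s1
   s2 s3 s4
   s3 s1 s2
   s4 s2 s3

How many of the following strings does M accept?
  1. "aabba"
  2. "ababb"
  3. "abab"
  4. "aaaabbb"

2

"aabba": accepted
"ababb": rejected
"abab": rejected
"aaaabbb": accepted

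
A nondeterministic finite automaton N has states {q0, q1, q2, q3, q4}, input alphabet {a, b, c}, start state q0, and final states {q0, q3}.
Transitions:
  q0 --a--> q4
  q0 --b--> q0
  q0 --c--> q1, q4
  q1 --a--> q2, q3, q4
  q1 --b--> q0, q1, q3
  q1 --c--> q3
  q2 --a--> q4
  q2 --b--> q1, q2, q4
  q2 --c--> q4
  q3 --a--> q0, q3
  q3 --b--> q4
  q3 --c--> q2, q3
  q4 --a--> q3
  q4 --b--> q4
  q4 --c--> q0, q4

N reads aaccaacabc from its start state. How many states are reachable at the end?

Start: {q0}
read a: {q4}
read a: {q3}
read c: {q2, q3}
read c: {q2, q3, q4}
read a: {q0, q3, q4}
read a: {q0, q3, q4}
read c: {q0, q1, q2, q3, q4}
read a: {q0, q2, q3, q4}
read b: {q0, q1, q2, q4}
read c: {q0, q1, q3, q4}
Final reachable set {q0, q1, q3, q4} has 4 states.

4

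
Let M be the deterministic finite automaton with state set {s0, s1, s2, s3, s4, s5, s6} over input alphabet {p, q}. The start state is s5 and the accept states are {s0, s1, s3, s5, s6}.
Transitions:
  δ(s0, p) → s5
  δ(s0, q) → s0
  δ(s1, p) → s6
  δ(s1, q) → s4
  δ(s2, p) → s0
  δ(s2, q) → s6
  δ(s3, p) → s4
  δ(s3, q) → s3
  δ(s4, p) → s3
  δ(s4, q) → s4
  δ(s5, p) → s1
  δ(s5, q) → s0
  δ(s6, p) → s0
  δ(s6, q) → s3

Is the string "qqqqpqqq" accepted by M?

accepted

s5 --q--> s0
s0 --q--> s0
s0 --q--> s0
s0 --q--> s0
s0 --p--> s5
s5 --q--> s0
s0 --q--> s0
s0 --q--> s0
End in state s0, which is an accepting state.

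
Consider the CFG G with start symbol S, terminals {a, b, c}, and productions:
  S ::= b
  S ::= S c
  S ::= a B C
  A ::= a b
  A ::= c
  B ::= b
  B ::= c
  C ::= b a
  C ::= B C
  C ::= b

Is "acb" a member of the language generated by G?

yes

S ⇒ aBC ⇒ acC ⇒ acb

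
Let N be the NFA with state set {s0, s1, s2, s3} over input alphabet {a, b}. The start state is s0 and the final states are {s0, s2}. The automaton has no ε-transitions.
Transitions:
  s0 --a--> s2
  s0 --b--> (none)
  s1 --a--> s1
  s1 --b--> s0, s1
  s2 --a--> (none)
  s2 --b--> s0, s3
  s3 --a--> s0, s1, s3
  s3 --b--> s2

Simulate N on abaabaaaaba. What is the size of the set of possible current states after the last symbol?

4

Start: {s0}
read a: {s2}
read b: {s0, s3}
read a: {s0, s1, s2, s3}
read a: {s0, s1, s2, s3}
read b: {s0, s1, s2, s3}
read a: {s0, s1, s2, s3}
read a: {s0, s1, s2, s3}
read a: {s0, s1, s2, s3}
read a: {s0, s1, s2, s3}
read b: {s0, s1, s2, s3}
read a: {s0, s1, s2, s3}
Final reachable set {s0, s1, s2, s3} has 4 states.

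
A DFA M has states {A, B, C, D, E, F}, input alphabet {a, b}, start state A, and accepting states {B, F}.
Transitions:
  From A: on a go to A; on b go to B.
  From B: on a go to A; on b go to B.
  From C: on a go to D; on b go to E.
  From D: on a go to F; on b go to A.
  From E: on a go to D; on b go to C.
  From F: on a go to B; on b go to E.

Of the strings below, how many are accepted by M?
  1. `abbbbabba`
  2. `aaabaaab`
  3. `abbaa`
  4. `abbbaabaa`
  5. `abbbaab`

2

`abbbbabba`: rejected
`aaabaaab`: accepted
`abbaa`: rejected
`abbbaabaa`: rejected
`abbbaab`: accepted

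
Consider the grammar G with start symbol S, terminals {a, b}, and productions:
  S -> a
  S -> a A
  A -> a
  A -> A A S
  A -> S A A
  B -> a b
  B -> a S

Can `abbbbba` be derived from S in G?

no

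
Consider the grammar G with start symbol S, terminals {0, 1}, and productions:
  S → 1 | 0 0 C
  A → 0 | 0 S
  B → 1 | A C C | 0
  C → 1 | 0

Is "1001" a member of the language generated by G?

no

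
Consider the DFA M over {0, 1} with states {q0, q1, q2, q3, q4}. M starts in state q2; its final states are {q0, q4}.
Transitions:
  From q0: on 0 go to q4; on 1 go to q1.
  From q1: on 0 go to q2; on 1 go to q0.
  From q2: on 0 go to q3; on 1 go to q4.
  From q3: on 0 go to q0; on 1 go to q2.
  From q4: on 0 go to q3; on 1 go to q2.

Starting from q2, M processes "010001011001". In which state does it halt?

q2 --0--> q3
q3 --1--> q2
q2 --0--> q3
q3 --0--> q0
q0 --0--> q4
q4 --1--> q2
q2 --0--> q3
q3 --1--> q2
q2 --1--> q4
q4 --0--> q3
q3 --0--> q0
q0 --1--> q1

q1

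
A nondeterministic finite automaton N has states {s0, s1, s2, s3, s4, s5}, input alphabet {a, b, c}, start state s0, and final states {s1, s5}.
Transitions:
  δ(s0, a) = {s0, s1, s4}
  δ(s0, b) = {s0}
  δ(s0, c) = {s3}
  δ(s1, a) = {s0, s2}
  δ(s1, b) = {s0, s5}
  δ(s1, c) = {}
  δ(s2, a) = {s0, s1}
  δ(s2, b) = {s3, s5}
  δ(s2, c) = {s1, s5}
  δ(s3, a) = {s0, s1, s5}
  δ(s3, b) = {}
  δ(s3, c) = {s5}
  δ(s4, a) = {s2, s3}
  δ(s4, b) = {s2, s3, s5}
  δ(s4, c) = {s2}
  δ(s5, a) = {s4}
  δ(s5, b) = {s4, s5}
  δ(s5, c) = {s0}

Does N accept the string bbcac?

rejected

Start: {s0}
read b: {s0}
read b: {s0}
read c: {s3}
read a: {s0, s1, s5}
read c: {s0, s3}
Reachable ∩ accepting = {} — empty.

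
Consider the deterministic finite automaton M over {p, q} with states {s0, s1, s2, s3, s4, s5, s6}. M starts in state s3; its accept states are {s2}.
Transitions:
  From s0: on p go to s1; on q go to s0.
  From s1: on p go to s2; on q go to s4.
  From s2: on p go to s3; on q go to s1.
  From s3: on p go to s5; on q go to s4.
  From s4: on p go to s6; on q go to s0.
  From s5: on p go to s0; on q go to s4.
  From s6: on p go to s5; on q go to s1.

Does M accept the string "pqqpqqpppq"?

rejected

s3 --p--> s5
s5 --q--> s4
s4 --q--> s0
s0 --p--> s1
s1 --q--> s4
s4 --q--> s0
s0 --p--> s1
s1 --p--> s2
s2 --p--> s3
s3 --q--> s4
End in state s4, which is not an accepting state.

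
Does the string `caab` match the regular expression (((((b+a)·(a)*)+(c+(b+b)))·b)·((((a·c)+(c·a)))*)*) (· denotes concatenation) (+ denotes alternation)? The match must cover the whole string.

no

No split of caab into u·v has ((((b+a)·(a)*)+(c+(b+b)))·b) matching u and ((((a·c)+(c·a)))*)* matching v.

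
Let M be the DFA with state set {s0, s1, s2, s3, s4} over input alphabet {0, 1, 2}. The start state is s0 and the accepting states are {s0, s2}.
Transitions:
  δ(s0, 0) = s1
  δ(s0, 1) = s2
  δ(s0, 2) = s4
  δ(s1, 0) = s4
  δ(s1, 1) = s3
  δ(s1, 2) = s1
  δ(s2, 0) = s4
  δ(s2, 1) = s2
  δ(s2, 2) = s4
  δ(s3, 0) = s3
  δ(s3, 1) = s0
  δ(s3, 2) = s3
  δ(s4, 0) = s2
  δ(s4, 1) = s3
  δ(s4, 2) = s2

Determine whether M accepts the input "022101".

s0 --0--> s1
s1 --2--> s1
s1 --2--> s1
s1 --1--> s3
s3 --0--> s3
s3 --1--> s0
End in state s0, which is an accepting state.

accepted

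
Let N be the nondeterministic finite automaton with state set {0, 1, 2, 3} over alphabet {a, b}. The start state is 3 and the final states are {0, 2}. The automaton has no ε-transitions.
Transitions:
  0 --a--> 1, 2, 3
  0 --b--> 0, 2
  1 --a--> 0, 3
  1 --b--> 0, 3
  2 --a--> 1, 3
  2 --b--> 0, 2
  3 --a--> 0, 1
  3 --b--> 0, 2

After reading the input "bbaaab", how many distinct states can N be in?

3

Start: {3}
read b: {0, 2}
read b: {0, 2}
read a: {1, 2, 3}
read a: {0, 1, 3}
read a: {0, 1, 2, 3}
read b: {0, 2, 3}
Final reachable set {0, 2, 3} has 3 states.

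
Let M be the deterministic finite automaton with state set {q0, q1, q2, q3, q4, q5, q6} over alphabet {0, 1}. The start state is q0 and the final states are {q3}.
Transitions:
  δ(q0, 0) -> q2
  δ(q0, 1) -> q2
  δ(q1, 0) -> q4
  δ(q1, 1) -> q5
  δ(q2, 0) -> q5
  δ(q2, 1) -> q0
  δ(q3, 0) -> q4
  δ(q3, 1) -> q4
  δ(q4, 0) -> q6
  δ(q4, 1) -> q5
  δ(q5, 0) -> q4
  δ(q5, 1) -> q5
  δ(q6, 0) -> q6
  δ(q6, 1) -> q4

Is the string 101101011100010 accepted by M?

q0 --1--> q2
q2 --0--> q5
q5 --1--> q5
q5 --1--> q5
q5 --0--> q4
q4 --1--> q5
q5 --0--> q4
q4 --1--> q5
q5 --1--> q5
q5 --1--> q5
q5 --0--> q4
q4 --0--> q6
q6 --0--> q6
q6 --1--> q4
q4 --0--> q6
End in state q6, which is not an accepting state.

rejected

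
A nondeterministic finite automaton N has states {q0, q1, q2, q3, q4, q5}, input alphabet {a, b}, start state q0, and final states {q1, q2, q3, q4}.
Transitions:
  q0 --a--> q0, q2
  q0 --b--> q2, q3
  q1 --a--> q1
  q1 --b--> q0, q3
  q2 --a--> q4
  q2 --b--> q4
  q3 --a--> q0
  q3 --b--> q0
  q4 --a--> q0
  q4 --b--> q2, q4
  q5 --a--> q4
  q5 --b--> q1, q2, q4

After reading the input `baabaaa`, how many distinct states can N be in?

Start: {q0}
read b: {q2, q3}
read a: {q0, q4}
read a: {q0, q2}
read b: {q2, q3, q4}
read a: {q0, q4}
read a: {q0, q2}
read a: {q0, q2, q4}
Final reachable set {q0, q2, q4} has 3 states.

3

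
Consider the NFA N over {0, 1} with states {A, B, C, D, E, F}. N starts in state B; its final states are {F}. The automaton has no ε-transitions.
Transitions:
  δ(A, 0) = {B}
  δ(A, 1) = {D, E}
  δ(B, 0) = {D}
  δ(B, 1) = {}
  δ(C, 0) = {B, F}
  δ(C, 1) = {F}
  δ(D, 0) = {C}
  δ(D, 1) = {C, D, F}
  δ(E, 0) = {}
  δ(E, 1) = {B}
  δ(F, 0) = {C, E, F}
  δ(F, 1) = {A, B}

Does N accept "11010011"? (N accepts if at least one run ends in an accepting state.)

Start: {B}
read 1: {}
The reachable set is empty and stays empty for the remaining 7 symbols.
Reachable ∩ accepting = {} — empty.

rejected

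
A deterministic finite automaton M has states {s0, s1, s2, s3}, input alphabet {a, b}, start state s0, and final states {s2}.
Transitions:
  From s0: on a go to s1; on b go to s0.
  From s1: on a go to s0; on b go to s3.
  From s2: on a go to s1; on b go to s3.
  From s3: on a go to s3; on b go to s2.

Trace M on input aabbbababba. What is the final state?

s3

s0 --a--> s1
s1 --a--> s0
s0 --b--> s0
s0 --b--> s0
s0 --b--> s0
s0 --a--> s1
s1 --b--> s3
s3 --a--> s3
s3 --b--> s2
s2 --b--> s3
s3 --a--> s3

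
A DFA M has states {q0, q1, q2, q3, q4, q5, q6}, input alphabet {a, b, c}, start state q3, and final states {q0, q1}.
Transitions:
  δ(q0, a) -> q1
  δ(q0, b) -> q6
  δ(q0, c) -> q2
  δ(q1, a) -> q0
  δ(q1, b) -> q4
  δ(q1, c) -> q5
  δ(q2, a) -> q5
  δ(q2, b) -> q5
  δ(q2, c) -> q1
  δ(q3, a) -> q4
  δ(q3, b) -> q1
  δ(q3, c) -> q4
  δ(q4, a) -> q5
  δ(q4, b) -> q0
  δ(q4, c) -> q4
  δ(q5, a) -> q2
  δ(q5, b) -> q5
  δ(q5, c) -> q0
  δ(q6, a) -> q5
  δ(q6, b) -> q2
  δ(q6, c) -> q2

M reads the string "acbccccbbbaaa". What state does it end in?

q3 --a--> q4
q4 --c--> q4
q4 --b--> q0
q0 --c--> q2
q2 --c--> q1
q1 --c--> q5
q5 --c--> q0
q0 --b--> q6
q6 --b--> q2
q2 --b--> q5
q5 --a--> q2
q2 --a--> q5
q5 --a--> q2

q2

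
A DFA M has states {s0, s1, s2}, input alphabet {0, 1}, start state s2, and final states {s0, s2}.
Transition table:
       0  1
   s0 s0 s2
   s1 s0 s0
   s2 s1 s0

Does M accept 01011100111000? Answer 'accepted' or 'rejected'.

s2 --0--> s1
s1 --1--> s0
s0 --0--> s0
s0 --1--> s2
s2 --1--> s0
s0 --1--> s2
s2 --0--> s1
s1 --0--> s0
s0 --1--> s2
s2 --1--> s0
s0 --1--> s2
s2 --0--> s1
s1 --0--> s0
s0 --0--> s0
End in state s0, which is an accepting state.

accepted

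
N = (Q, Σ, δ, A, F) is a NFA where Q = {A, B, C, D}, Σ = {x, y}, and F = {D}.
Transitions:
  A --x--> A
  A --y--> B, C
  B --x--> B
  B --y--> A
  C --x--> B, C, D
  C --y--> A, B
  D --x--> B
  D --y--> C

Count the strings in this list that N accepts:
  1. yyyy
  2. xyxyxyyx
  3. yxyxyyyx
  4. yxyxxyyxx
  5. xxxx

3

yyyy: rejected
xyxyxyyx: accepted
yxyxyyyx: accepted
yxyxxyyxx: accepted
xxxx: rejected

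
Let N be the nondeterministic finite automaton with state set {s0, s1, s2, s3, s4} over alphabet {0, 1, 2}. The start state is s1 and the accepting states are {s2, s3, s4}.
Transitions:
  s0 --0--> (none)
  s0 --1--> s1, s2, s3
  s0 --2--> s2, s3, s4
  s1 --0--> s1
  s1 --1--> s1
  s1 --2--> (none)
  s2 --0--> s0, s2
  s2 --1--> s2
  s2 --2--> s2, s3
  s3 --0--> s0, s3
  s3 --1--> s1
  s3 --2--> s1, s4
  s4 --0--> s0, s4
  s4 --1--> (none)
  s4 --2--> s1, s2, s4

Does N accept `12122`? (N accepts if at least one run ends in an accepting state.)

Start: {s1}
read 1: {s1}
read 2: {}
The reachable set is empty and stays empty for the remaining 3 symbols.
Reachable ∩ accepting = {} — empty.

rejected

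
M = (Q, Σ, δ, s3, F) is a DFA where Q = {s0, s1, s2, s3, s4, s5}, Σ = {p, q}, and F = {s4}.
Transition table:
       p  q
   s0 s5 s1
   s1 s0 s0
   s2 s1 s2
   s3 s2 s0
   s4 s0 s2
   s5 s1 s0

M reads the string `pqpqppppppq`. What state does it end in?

s1

s3 --p--> s2
s2 --q--> s2
s2 --p--> s1
s1 --q--> s0
s0 --p--> s5
s5 --p--> s1
s1 --p--> s0
s0 --p--> s5
s5 --p--> s1
s1 --p--> s0
s0 --q--> s1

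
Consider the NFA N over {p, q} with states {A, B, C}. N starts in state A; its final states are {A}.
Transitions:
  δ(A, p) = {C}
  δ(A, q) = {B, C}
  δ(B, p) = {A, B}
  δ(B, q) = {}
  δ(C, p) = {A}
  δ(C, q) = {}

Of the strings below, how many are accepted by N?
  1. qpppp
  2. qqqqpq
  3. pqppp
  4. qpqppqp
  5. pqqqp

2

qpppp: accepted
qqqqpq: rejected
pqppp: rejected
qpqppqp: accepted
pqqqp: rejected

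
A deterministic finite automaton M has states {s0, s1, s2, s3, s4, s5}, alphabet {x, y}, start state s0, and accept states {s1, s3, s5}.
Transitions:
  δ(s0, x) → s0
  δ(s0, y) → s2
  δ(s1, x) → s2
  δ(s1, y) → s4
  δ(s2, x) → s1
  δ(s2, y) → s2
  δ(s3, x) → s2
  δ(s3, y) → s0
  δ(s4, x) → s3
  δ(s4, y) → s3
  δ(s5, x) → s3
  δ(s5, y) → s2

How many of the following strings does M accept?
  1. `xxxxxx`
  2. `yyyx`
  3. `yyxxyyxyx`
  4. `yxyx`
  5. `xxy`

`xxxxxx`: rejected
`yyyx`: accepted
`yyxxyyxyx`: accepted
`yxyx`: accepted
`xxy`: rejected

3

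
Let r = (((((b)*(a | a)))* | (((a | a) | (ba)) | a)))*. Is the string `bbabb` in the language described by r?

no

bbabb cannot be split into zero or more pieces each matching ((((b)*(a|a)))*|(((a|a)|(ba))|a)).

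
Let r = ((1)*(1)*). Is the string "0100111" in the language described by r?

no

No split of 0100111 into u·v has (1)* matching u and (1)* matching v.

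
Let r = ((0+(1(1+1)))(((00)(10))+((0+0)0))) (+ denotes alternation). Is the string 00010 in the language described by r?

Split as 0·0010: (0+(1(1+1))) matches 0 and (((00)(10))+((0+0)0)) matches 0010.

yes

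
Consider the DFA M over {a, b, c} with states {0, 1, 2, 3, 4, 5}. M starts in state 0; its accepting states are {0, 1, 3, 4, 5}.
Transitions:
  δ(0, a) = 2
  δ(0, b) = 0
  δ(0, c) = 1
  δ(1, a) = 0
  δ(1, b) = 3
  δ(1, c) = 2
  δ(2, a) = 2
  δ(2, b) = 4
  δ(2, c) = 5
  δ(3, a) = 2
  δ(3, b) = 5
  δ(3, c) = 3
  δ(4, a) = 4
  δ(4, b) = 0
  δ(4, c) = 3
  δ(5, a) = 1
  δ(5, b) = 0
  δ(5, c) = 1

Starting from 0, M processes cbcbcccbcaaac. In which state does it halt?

5

0 --c--> 1
1 --b--> 3
3 --c--> 3
3 --b--> 5
5 --c--> 1
1 --c--> 2
2 --c--> 5
5 --b--> 0
0 --c--> 1
1 --a--> 0
0 --a--> 2
2 --a--> 2
2 --c--> 5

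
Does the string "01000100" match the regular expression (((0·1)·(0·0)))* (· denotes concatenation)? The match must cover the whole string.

yes

Split into 2 pieces 0100 · 0100; each matches ((0·1)·(0·0)).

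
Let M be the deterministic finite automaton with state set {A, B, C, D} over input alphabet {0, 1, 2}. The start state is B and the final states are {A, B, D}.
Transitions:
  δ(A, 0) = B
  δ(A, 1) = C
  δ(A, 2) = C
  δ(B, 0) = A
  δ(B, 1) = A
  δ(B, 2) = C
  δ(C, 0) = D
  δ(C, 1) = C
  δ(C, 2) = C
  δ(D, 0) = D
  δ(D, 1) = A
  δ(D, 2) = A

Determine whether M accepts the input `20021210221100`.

accepted

B --2--> C
C --0--> D
D --0--> D
D --2--> A
A --1--> C
C --2--> C
C --1--> C
C --0--> D
D --2--> A
A --2--> C
C --1--> C
C --1--> C
C --0--> D
D --0--> D
End in state D, which is an accepting state.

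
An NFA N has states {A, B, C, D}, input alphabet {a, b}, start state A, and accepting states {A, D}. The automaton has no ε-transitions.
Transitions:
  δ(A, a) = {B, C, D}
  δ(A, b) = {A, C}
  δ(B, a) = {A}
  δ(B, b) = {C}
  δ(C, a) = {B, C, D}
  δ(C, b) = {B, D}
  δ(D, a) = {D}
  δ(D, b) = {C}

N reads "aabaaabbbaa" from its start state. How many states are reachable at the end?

Start: {A}
read a: {B, C, D}
read a: {A, B, C, D}
read b: {A, B, C, D}
read a: {A, B, C, D}
read a: {A, B, C, D}
read a: {A, B, C, D}
read b: {A, B, C, D}
read b: {A, B, C, D}
read b: {A, B, C, D}
read a: {A, B, C, D}
read a: {A, B, C, D}
Final reachable set {A, B, C, D} has 4 states.

4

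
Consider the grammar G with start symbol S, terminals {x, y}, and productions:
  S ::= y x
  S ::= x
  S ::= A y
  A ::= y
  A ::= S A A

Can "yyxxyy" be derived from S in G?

no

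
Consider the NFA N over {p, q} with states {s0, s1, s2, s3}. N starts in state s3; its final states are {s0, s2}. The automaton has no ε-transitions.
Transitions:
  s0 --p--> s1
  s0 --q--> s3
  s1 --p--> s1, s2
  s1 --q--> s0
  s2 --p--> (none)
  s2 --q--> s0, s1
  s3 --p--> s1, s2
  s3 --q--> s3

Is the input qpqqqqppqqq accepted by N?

rejected

Start: {s3}
read q: {s3}
read p: {s1, s2}
read q: {s0, s1}
read q: {s0, s3}
read q: {s3}
read q: {s3}
read p: {s1, s2}
read p: {s1, s2}
read q: {s0, s1}
read q: {s0, s3}
read q: {s3}
Reachable ∩ accepting = {} — empty.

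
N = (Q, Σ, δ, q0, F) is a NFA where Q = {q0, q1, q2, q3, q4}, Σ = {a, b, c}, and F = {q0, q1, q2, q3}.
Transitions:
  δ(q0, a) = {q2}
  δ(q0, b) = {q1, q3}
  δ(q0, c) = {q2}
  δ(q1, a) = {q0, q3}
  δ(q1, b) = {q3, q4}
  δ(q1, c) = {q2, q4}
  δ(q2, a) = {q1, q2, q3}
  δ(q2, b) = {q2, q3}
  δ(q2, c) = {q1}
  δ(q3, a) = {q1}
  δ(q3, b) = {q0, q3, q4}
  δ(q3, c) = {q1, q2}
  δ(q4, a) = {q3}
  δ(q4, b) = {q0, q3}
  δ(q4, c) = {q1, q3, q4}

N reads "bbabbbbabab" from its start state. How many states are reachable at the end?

Start: {q0}
read b: {q1, q3}
read b: {q0, q3, q4}
read a: {q1, q2, q3}
read b: {q0, q2, q3, q4}
read b: {q0, q1, q2, q3, q4}
read b: {q0, q1, q2, q3, q4}
read b: {q0, q1, q2, q3, q4}
read a: {q0, q1, q2, q3}
read b: {q0, q1, q2, q3, q4}
read a: {q0, q1, q2, q3}
read b: {q0, q1, q2, q3, q4}
Final reachable set {q0, q1, q2, q3, q4} has 5 states.

5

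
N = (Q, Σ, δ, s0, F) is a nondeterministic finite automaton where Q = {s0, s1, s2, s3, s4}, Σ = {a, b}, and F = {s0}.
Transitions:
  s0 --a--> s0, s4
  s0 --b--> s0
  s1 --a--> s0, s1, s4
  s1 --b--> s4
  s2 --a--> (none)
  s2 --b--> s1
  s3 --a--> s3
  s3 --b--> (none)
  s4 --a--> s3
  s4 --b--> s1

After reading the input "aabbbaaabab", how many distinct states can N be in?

Start: {s0}
read a: {s0, s4}
read a: {s0, s3, s4}
read b: {s0, s1}
read b: {s0, s4}
read b: {s0, s1}
read a: {s0, s1, s4}
read a: {s0, s1, s3, s4}
read a: {s0, s1, s3, s4}
read b: {s0, s1, s4}
read a: {s0, s1, s3, s4}
read b: {s0, s1, s4}
Final reachable set {s0, s1, s4} has 3 states.

3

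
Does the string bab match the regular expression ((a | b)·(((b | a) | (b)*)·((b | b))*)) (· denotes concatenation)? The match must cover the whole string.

Split as b·ab: (a|b) matches b and (((b|a)|(b)*)·((b|b))*) matches ab.

yes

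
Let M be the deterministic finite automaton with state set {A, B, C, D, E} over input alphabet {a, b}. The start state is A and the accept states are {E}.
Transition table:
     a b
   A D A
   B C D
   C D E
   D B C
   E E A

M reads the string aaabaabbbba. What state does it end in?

D

A --a--> D
D --a--> B
B --a--> C
C --b--> E
E --a--> E
E --a--> E
E --b--> A
A --b--> A
A --b--> A
A --b--> A
A --a--> D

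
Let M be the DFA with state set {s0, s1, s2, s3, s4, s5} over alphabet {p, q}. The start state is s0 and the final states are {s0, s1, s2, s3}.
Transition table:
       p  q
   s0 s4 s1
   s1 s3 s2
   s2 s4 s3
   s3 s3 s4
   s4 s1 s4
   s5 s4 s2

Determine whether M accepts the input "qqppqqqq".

rejected

s0 --q--> s1
s1 --q--> s2
s2 --p--> s4
s4 --p--> s1
s1 --q--> s2
s2 --q--> s3
s3 --q--> s4
s4 --q--> s4
End in state s4, which is not an accepting state.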